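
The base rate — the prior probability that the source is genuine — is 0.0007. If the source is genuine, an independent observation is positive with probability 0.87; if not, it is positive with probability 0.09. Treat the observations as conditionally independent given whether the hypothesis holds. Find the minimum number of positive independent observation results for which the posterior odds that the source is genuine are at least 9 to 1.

5

Prior odds = 0.0007/0.9993 = 7/9993.
Likelihood ratio of a positive = 0.87/0.09 = 29/3.
Target odds = 9.
Require (29/3)ⁿ ≥ 9 ÷ (7/9993) = 89937/7.
(29/3)⁴ = 707281/81 falls short of 89937/7 but (29/3)⁵ = 20511149/243 reaches it, so n = 5.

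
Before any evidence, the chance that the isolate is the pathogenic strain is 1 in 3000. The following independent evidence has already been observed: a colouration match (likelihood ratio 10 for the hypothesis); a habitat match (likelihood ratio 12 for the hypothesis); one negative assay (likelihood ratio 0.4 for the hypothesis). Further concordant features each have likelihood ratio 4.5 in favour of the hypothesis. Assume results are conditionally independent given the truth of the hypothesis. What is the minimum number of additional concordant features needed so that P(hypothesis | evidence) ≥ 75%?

4

Prior odds = (1/3000)/(2999/3000) = 1/2999.
Combined Bayes factor of the evidence already in hand = 10 × 12 × 0.4 = 48.
Odds after that evidence = (1/2999) × 48 = 48/2999.
Target odds = 0.75/0.25 = 3.
Need 4.5ⁿ ≥ 3 ÷ (48/2999) = 187.4375.
4.5³ = 91.125 falls short of 187.4375 but 4.5⁴ = 410.0625 reaches it, so n = 4.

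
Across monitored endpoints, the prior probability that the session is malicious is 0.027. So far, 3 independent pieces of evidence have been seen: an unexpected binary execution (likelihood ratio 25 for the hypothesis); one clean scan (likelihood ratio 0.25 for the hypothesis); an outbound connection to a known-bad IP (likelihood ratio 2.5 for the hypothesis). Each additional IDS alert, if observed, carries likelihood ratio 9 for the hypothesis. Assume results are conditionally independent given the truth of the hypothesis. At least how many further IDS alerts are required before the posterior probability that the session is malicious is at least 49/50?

3

Prior odds = 0.027/0.973 = 27/973.
Combined Bayes factor of the evidence already in hand = 25 × 0.25 × 2.5 = 15.625.
Odds after that evidence = (27/973) × 15.625 = 3375/7784.
Target odds = 0.98/0.02 = 49.
Need 9ⁿ ≥ 49 ÷ (3375/7784) = 381416/3375.
9² = 81 falls short of 381416/3375 but 9³ = 729 reaches it, so n = 3.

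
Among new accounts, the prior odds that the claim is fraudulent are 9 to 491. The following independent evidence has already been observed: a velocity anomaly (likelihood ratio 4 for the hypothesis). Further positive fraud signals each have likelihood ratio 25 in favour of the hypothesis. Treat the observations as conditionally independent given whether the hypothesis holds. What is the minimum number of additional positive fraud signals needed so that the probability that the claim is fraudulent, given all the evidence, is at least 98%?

Prior odds = 9/491.
Bayes factor of the evidence already in hand = 4.
Odds after that evidence = (9/491) × 4 = 36/491.
Target odds = 0.98/0.02 = 49.
Need 25ⁿ ≥ 49 ÷ (36/491) = 24059/36.
25² = 625 falls short of 24059/36 but 25³ = 15625 reaches it, so n = 3.

3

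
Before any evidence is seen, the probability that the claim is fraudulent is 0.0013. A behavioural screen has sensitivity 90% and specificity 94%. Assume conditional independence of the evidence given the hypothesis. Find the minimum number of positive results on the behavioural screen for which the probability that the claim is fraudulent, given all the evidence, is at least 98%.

4

Prior odds: 0.0013 ÷ 0.9987 = 13/9987.
False-positive rate = 1 − 0.94 = 0.06; likelihood ratio of a positive = 0.9/0.06 = 15.
Target posterior odds = 0.98/0.02 = 49.
Require 15ⁿ ≥ 49 ÷ (13/9987) = 489363/13.
15³ = 3375 falls short of 489363/13 but 15⁴ = 50625 reaches it, so n = 4.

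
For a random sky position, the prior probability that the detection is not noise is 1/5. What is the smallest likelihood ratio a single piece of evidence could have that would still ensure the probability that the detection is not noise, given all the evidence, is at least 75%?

Prior odds = 0.2/0.8 = 0.25.
Target odds = 0.75/0.25 = 3.
Required Bayes factor = 3 ÷ 0.25 = 12.

12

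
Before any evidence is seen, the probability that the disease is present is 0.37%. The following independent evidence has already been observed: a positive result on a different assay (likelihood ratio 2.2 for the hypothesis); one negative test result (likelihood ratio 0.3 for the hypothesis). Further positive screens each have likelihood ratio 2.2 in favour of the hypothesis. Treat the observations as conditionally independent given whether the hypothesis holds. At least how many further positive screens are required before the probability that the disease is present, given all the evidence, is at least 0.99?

14

Prior odds = 0.0037/0.9963 = 37/9963.
Combined Bayes factor of the evidence already in hand = 2.2 × 0.3 = 0.66.
Odds after that evidence = (37/9963) × 0.66 = 407/166050.
Target odds = 0.99/0.01 = 99.
Need 2.2ⁿ ≥ 99 ÷ (407/166050) = 1494450/37.
2.2¹³ ≈28281 falls short of 1494450/37 but 2.2¹⁴ ≈62218.2 reaches it, so n = 14.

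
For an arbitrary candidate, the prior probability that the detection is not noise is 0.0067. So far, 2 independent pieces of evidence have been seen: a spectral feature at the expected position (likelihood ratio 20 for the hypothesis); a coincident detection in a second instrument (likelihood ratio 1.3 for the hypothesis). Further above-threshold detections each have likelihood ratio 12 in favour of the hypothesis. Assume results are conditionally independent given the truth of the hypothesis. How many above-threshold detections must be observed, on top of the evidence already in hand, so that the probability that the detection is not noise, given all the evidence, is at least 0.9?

Prior odds = 0.0067/0.9933 = 67/9933.
Combined Bayes factor of the evidence already in hand = 20 × 1.3 = 26.
Odds after that evidence = (67/9933) × 26 = 1742/9933.
Target odds = 0.9/0.1 = 9.
Need 12ⁿ ≥ 9 ÷ (1742/9933) = 89397/1742.
12¹ = 12 falls short of 89397/1742 but 12² = 144 reaches it, so n = 2.

2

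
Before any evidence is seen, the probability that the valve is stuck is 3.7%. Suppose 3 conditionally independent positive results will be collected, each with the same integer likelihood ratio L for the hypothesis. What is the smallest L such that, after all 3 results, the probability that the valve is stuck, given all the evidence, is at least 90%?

Prior odds = 0.037/0.963 = 37/963.
Target odds = 0.9/0.1 = 9.
Need L³ ≥ 9 ÷ (37/963) = 8667/37.
6³ = 216 < 8667/37 ≤ 343 = 7³, so L = 7.

7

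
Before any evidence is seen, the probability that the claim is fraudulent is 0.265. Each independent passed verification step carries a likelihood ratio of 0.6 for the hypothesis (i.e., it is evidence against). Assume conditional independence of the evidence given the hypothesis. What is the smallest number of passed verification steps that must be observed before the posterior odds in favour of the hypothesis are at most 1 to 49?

Prior odds: 0.265 ÷ 0.735 = 53/147.
Likelihood ratio per passed verification step = 0.6.
Target odds = 1/49.
Require 0.6ⁿ ≤ 1/49 ÷ (53/147) = 3/53.
0.6⁵ = 0.07776 is still above 3/53 but 0.6⁶ = 729/15625 is at or below it, so n = 6.

6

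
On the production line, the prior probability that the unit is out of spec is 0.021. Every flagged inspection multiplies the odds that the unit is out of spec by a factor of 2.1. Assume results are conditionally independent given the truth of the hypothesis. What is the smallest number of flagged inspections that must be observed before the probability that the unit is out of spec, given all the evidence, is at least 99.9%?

Prior odds = 0.021/0.979 = 21/979.
Likelihood ratio per flagged inspection = 2.1.
Target odds: 0.999 ÷ 0.001 = 999.
Need (21/979) × 2.1ⁿ ≥ 999, i.e. 2.1ⁿ ≥ 326007/7.
2.1¹⁴ ≈32439.2 falls short of 326007/7 but 2.1¹⁵ ≈68122.3 reaches it, so n = 15.

15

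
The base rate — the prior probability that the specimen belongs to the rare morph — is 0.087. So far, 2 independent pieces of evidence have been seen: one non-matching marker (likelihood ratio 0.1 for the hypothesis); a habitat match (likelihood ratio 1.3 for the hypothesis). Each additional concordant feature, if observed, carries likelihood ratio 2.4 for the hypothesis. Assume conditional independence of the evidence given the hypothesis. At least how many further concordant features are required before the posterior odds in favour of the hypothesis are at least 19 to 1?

Prior odds = 0.087/0.913 = 87/913.
Combined Bayes factor of the evidence already in hand = 0.1 × 1.3 = 0.13.
Odds after that evidence = (87/913) × 0.13 = 1131/91300.
Target odds = 19.
Need 2.4ⁿ ≥ 19 ÷ (1131/91300) = 1734700/1131.
2.4⁸ = 429981696/390625 falls short of 1734700/1131 but 2.4⁹ ≈2641.81 reaches it, so n = 9.

9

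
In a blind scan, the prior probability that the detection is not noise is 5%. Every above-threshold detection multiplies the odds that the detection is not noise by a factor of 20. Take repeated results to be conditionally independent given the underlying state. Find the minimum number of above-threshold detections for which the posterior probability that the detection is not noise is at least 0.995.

3

Prior odds: 0.05 ÷ 0.95 = 1/19.
Likelihood ratio per above-threshold detection = 20.
Target posterior odds = 0.995/0.005 = 199.
Require 20ⁿ ≥ 199 ÷ (1/19) = 3781.
20² = 400 falls short of 3781 but 20³ = 8000 reaches it, so n = 3.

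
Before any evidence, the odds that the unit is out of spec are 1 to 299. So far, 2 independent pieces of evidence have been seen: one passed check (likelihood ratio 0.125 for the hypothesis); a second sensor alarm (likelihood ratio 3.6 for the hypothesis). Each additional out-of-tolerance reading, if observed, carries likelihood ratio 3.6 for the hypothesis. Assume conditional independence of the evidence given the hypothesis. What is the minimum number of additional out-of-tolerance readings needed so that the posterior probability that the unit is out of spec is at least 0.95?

8

Prior odds = 1/299.
Combined Bayes factor of the evidence already in hand = 0.125 × 3.6 = 0.45.
Odds after that evidence = (1/299) × 0.45 = 9/5980.
Target odds = 0.95/0.05 = 19.
Need 3.6ⁿ ≥ 19 ÷ (9/5980) = 113620/9.
3.6⁷ = 612220032/78125 falls short of 113620/9 but 3.6⁸ ≈28211.1 reaches it, so n = 8.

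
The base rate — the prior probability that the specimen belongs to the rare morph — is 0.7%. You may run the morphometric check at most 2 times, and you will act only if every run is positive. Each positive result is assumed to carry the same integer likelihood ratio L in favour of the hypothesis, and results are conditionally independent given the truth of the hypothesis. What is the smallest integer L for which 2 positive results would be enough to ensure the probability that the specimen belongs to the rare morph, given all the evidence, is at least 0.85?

Prior odds = 0.007/0.993 = 7/993.
Target odds = 0.85/0.15 = 17/3.
Need L² ≥ 17/3 ÷ (7/993) = 5627/7.
28² = 784 < 5627/7 ≤ 841 = 29², so L = 29.

29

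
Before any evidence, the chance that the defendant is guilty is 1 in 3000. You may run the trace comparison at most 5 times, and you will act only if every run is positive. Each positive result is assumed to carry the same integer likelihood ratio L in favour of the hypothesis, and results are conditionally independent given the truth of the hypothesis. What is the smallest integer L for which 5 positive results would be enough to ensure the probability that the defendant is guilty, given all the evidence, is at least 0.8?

7

Prior odds = (1/3000)/(2999/3000) = 1/2999.
Target odds = 0.8/0.2 = 4.
Need L⁵ ≥ 4 ÷ (1/2999) = 11996.
6⁵ = 7776 < 11996 ≤ 16807 = 7⁵, so L = 7.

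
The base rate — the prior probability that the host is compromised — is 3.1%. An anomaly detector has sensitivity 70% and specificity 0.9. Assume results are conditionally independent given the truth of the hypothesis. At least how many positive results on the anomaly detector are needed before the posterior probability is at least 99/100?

5

Prior odds: 0.031 ÷ 0.969 = 31/969.
False-positive rate = 1 − 0.9 = 0.1; likelihood ratio of a positive = 0.7/0.1 = 7.
Target posterior odds = 0.99/0.01 = 99.
Require 7ⁿ ≥ 99 ÷ (31/969) = 95931/31.
7⁴ = 2401 falls short of 95931/31 but 7⁵ = 16807 reaches it, so n = 5.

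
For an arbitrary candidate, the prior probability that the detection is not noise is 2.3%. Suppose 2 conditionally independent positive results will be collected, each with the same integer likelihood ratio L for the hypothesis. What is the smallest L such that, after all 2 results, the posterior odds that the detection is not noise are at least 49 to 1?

Prior odds = 0.023/0.977 = 23/977.
Target odds = 49.
Need L² ≥ 49 ÷ (23/977) = 47873/23.
45² = 2025 < 47873/23 ≤ 2116 = 46², so L = 46.

46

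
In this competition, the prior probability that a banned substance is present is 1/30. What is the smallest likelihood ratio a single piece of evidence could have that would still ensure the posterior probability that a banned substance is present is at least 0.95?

Prior odds = (1/30)/(29/30) = 1/29.
Target odds = 0.95/0.05 = 19.
Required Bayes factor = 19 ÷ (1/29) = 551.

551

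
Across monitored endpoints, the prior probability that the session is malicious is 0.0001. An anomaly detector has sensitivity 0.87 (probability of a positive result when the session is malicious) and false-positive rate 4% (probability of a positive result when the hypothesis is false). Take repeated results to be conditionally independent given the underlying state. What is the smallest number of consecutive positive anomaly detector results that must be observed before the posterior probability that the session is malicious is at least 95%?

Prior odds = 0.0001/0.9999 = 1/9999.
Likelihood ratio of a positive result = 0.87/0.04 = 21.75.
Target posterior odds = 0.95/0.05 = 19.
Need (1/9999) × 21.75ⁿ ≥ 19, i.e. 21.75ⁿ ≥ 189981.
21.75³ = 658503/64 falls short of 189981 but 21.75⁴ = 57289761/256 reaches it, so n = 4.

4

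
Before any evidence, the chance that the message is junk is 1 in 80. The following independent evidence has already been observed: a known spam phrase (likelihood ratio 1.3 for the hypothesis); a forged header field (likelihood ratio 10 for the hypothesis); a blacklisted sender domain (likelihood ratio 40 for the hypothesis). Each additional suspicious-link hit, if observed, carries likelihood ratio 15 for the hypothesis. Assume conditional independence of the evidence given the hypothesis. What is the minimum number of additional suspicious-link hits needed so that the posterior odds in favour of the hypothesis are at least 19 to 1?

Prior odds = 0.0125/0.9875 = 1/79.
Combined Bayes factor of the evidence already in hand = 1.3 × 10 × 40 = 520.
Odds after that evidence = (1/79) × 520 = 520/79.
Target odds = 19.
Need 15ⁿ ≥ 19 ÷ (520/79) = 1501/520.
15¹ = 15, which meets the required 1501/520; so n = 1.

1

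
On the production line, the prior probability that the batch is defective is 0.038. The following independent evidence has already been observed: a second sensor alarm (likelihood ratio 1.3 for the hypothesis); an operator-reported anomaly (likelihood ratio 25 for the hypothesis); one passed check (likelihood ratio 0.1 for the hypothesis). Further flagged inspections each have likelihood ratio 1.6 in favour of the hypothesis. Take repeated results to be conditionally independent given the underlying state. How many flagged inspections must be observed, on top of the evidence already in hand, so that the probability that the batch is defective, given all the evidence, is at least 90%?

10

Prior odds = 0.038/0.962 = 19/481.
Combined Bayes factor of the evidence already in hand = 1.3 × 25 × 0.1 = 3.25.
Odds after that evidence = (19/481) × 3.25 = 19/148.
Target odds = 0.9/0.1 = 9.
Need 1.6ⁿ ≥ 9 ÷ (19/148) = 1332/19.
1.6⁹ = 134217728/1953125 falls short of 1332/19 but 1.6¹⁰ ≈109.951 reaches it, so n = 10.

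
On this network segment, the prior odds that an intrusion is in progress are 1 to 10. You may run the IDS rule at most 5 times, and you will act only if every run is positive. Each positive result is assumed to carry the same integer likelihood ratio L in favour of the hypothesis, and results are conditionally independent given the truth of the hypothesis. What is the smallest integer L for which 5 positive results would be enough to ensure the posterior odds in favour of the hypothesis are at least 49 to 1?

4

Prior odds = 0.1.
Target odds = 49.
Need L⁵ ≥ 49 ÷ 0.1 = 490.
3⁵ = 243 < 490 ≤ 1024 = 4⁵, so L = 4.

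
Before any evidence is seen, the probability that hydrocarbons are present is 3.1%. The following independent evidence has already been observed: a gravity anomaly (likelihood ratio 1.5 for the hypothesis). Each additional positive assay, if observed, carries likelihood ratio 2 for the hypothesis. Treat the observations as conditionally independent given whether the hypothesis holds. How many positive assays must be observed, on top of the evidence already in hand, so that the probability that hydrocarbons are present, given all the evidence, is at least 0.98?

10

Prior odds = 0.031/0.969 = 31/969.
Bayes factor of the evidence already in hand = 1.5.
Odds after that evidence = (31/969) × 1.5 = 31/646.
Target odds = 0.98/0.02 = 49.
Need 2ⁿ ≥ 49 ÷ (31/646) = 31654/31.
2⁹ = 512 falls short of 31654/31 but 2¹⁰ = 1024 reaches it, so n = 10.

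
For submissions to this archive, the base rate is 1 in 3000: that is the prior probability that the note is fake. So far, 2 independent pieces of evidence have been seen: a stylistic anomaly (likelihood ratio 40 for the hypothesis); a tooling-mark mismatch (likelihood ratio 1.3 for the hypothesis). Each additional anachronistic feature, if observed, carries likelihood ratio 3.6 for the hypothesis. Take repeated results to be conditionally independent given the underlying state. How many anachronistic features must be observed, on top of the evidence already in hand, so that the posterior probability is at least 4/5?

Prior odds = (1/3000)/(2999/3000) = 1/2999.
Combined Bayes factor of the evidence already in hand = 40 × 1.3 = 52.
Odds after that evidence = (1/2999) × 52 = 52/2999.
Target odds = 0.8/0.2 = 4.
Need 3.6ⁿ ≥ 4 ÷ (52/2999) = 2999/13.
3.6⁴ = 167.9616 falls short of 2999/13 but 3.6⁵ = 604.66176 reaches it, so n = 5.

5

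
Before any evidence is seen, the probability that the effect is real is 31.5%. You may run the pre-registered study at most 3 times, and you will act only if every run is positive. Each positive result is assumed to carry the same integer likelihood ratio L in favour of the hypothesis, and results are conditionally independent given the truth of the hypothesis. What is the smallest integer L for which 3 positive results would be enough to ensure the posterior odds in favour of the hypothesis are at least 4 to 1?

3

Prior odds = 0.315/0.685 = 63/137.
Target odds = 4.
Need L³ ≥ 4 ÷ (63/137) = 548/63.
2³ = 8 < 548/63 ≤ 27 = 3³, so L = 3.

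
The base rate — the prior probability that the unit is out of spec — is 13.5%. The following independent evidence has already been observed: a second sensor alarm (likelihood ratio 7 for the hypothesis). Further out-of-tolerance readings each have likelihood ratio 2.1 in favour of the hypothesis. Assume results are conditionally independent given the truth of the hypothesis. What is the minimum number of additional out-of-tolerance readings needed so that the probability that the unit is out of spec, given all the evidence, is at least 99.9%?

Prior odds = 0.135/0.865 = 27/173.
Bayes factor of the evidence already in hand = 7.
Odds after that evidence = (27/173) × 7 = 189/173.
Target odds = 0.999/0.001 = 999.
Need 2.1ⁿ ≥ 999 ÷ (189/173) = 6401/7.
2.1⁹ ≈794.28 falls short of 6401/7 but 2.1¹⁰ ≈1667.99 reaches it, so n = 10.

10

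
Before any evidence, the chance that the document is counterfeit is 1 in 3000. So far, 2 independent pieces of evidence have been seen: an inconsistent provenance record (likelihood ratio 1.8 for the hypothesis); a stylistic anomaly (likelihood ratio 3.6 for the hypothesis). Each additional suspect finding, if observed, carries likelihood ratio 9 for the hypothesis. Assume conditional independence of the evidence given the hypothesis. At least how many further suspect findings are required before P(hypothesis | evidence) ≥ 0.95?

Prior odds = (1/3000)/(2999/3000) = 1/2999.
Combined Bayes factor of the evidence already in hand = 1.8 × 3.6 = 6.48.
Odds after that evidence = (1/2999) × 6.48 = 162/74975.
Target odds = 0.95/0.05 = 19.
Need 9ⁿ ≥ 19 ÷ (162/74975) = 1424525/162.
9⁴ = 6561 falls short of 1424525/162 but 9⁵ = 59049 reaches it, so n = 5.

5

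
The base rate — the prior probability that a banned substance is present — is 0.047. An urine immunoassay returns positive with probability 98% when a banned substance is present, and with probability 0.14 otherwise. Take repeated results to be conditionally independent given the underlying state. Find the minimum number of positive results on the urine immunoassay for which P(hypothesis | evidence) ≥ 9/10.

Prior odds = 0.047/0.953 = 47/953.
Likelihood ratio of a positive result = 0.98/0.14 = 7.
Target odds: 0.9 ÷ 0.1 = 9.
Need (47/953) × 7ⁿ ≥ 9, i.e. 7ⁿ ≥ 8577/47.
7² = 49 falls short of 8577/47 but 7³ = 343 reaches it, so n = 3.

3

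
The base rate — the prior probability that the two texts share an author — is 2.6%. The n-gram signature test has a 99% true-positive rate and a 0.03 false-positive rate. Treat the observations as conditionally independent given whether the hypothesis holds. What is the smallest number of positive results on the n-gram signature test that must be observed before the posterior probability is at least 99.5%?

3

Prior odds: 0.026 ÷ 0.974 = 13/487.
Likelihood ratio of a positive result = 0.99/0.03 = 33.
Target odds: 0.995 ÷ 0.005 = 199.
Need (13/487) × 33ⁿ ≥ 199, i.e. 33ⁿ ≥ 96913/13.
33² = 1089 falls short of 96913/13 but 33³ = 35937 reaches it, so n = 3.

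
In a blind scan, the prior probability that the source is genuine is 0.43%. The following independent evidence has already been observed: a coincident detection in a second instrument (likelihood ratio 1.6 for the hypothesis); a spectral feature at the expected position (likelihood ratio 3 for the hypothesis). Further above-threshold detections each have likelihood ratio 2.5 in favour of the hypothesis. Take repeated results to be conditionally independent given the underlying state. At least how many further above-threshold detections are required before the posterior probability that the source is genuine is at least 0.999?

Prior odds = 0.0043/0.9957 = 43/9957.
Combined Bayes factor of the evidence already in hand = 1.6 × 3 = 4.8.
Odds after that evidence = (43/9957) × 4.8 = 344/16595.
Target odds = 0.999/0.001 = 999.
Need 2.5ⁿ ≥ 999 ÷ (344/16595) = 16578405/344.
2.5¹¹ = 48828125/2048 falls short of 16578405/344 but 2.5¹² = 244140625/4096 reaches it, so n = 12.

12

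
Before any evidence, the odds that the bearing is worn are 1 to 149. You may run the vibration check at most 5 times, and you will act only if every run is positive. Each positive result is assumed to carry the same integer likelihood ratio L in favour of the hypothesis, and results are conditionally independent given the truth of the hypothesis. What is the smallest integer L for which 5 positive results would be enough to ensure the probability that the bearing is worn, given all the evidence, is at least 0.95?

5

Prior odds = 1/149.
Target odds = 0.95/0.05 = 19.
Need L⁵ ≥ 19 ÷ (1/149) = 2831.
4⁵ = 1024 < 2831 ≤ 3125 = 5⁵, so L = 5.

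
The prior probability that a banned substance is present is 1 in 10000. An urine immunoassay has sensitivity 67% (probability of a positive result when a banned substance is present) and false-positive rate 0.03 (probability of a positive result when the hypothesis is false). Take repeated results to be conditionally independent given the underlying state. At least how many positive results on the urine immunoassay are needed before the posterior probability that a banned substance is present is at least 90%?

Prior odds: 0.0001 ÷ 0.9999 = 1/9999.
Likelihood ratio of a positive result = 0.67/0.03 = 67/3.
Target odds: 0.9 ÷ 0.1 = 9.
Require (67/3)ⁿ ≥ 9 ÷ (1/9999) = 89991.
(67/3)³ = 300763/27 falls short of 89991 but (67/3)⁴ = 20151121/81 reaches it, so n = 4.

4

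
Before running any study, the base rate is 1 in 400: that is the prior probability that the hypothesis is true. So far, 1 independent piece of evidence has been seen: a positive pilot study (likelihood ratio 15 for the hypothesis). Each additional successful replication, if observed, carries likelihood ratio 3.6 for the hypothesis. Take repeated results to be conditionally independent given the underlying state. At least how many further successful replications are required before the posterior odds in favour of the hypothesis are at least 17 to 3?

4

Prior odds = 0.0025/0.9975 = 1/399.
Bayes factor of the evidence already in hand = 15.
Odds after that evidence = (1/399) × 15 = 5/133.
Target odds = 17/3.
Need 3.6ⁿ ≥ 17/3 ÷ (5/133) = 2261/15.
3.6³ = 46.656 falls short of 2261/15 but 3.6⁴ = 167.9616 reaches it, so n = 4.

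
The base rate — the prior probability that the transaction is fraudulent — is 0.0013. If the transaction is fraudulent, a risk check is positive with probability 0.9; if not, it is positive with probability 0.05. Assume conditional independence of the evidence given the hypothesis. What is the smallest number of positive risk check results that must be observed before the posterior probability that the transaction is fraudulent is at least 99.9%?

Prior odds: 0.0013 ÷ 0.9987 = 13/9987.
Likelihood ratio of a positive = 0.9/0.05 = 18.
Target posterior odds = 0.999/0.001 = 999.
Require 18ⁿ ≥ 999 ÷ (13/9987) = 9977013/13.
18⁴ = 104976 falls short of 9977013/13 but 18⁵ = 1889568 reaches it, so n = 5.

5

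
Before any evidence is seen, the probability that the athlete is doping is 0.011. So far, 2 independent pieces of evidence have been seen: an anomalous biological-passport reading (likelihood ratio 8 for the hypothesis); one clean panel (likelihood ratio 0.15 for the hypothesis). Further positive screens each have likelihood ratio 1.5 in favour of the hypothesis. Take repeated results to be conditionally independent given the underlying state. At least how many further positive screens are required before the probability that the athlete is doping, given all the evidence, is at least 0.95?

18

Prior odds = 0.011/0.989 = 11/989.
Combined Bayes factor of the evidence already in hand = 8 × 0.15 = 1.2.
Odds after that evidence = (11/989) × 1.2 = 66/4945.
Target odds = 0.95/0.05 = 19.
Need 1.5ⁿ ≥ 19 ÷ (66/4945) = 93955/66.
1.5¹⁷ = 129140163/131072 falls short of 93955/66 but 1.5¹⁸ = 387420489/262144 reaches it, so n = 18.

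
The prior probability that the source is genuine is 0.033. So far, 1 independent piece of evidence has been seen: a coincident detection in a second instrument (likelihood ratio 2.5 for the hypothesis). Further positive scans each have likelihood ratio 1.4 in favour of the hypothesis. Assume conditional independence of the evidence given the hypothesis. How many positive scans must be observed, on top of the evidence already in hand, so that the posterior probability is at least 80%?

12

Prior odds = 0.033/0.967 = 33/967.
Bayes factor of the evidence already in hand = 2.5.
Odds after that evidence = (33/967) × 2.5 = 165/1934.
Target odds = 0.8/0.2 = 4.
Need 1.4ⁿ ≥ 4 ÷ (165/1934) = 7736/165.
1.4¹¹ ≈40.4957 falls short of 7736/165 but 1.4¹² ≈56.6939 reaches it, so n = 12.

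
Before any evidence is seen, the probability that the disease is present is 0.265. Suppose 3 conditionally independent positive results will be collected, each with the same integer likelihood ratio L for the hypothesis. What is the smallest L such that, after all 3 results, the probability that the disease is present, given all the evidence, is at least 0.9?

3

Prior odds = 0.265/0.735 = 53/147.
Target odds = 0.9/0.1 = 9.
Need L³ ≥ 9 ÷ (53/147) = 1323/53.
2³ = 8 < 1323/53 ≤ 27 = 3³, so L = 3.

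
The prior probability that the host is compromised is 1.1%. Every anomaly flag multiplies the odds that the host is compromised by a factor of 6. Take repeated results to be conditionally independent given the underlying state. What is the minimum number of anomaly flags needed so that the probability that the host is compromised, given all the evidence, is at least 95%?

Prior odds = 0.011/0.989 = 11/989.
Likelihood ratio per anomaly flag = 6.
Target posterior odds = 0.95/0.05 = 19.
Require 6ⁿ ≥ 19 ÷ (11/989) = 18791/11.
6⁴ = 1296 falls short of 18791/11 but 6⁵ = 7776 reaches it, so n = 5.

5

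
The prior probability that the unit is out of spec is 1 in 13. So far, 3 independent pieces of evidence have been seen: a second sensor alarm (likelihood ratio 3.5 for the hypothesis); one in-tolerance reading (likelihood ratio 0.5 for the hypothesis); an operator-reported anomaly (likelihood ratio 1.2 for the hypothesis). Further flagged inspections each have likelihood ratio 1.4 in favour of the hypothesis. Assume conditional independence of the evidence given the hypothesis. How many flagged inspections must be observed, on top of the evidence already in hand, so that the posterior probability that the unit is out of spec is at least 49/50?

Prior odds = (1/13)/(12/13) = 1/12.
Combined Bayes factor of the evidence already in hand = 3.5 × 0.5 × 1.2 = 2.1.
Odds after that evidence = (1/12) × 2.1 = 0.175.
Target odds = 0.98/0.02 = 49.
Need 1.4ⁿ ≥ 49 ÷ 0.175 = 280.
1.4¹⁶ ≈217.795 falls short of 280 but 1.4¹⁷ ≈304.913 reaches it, so n = 17.

17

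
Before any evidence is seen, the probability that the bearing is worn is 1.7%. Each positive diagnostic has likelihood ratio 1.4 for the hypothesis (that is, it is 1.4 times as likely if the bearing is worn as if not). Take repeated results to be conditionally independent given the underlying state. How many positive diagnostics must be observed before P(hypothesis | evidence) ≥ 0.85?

Prior odds: 0.017 ÷ 0.983 = 17/983.
Likelihood ratio per positive diagnostic = 1.4.
Target posterior odds = 0.85/0.15 = 17/3.
Require 1.4ⁿ ≥ 17/3 ÷ (17/983) = 983/3.
1.4¹⁷ ≈304.913 falls short of 983/3 but 1.4¹⁸ ≈426.879 reaches it, so n = 18.

18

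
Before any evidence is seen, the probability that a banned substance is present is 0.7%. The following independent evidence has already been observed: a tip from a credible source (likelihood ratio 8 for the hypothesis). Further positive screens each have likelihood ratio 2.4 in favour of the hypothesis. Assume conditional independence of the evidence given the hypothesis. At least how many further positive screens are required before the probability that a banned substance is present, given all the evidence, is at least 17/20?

Prior odds = 0.007/0.993 = 7/993.
Bayes factor of the evidence already in hand = 8.
Odds after that evidence = (7/993) × 8 = 56/993.
Target odds = 0.85/0.15 = 17/3.
Need 2.4ⁿ ≥ 17/3 ÷ (56/993) = 5627/56.
2.4⁵ = 79.62624 falls short of 5627/56 but 2.4⁶ = 2985984/15625 reaches it, so n = 6.

6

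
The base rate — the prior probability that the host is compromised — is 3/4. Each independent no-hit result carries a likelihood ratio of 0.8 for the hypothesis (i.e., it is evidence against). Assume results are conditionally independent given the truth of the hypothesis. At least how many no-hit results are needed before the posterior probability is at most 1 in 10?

15

Prior odds: 0.75 ÷ 0.25 = 3.
Likelihood ratio per no-hit result = 0.8.
Target posterior odds = 0.1/0.9 = 1/9.
Require 0.8ⁿ ≤ 1/9 ÷ 3 = 1/27.
0.8¹⁴ ≈0.0439805 is still above 1/27 but 0.8¹⁵ ≈0.0351844 is at or below it, so n = 15.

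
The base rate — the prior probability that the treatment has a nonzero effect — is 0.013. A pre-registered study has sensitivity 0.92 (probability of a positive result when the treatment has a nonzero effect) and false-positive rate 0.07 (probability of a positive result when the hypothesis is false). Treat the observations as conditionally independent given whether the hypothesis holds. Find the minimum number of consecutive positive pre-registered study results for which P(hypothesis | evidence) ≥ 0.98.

4

Prior odds: 0.013 ÷ 0.987 = 13/987.
Likelihood ratio of a positive result = 0.92/0.07 = 92/7.
Target posterior odds = 0.98/0.02 = 49.
Need (13/987) × (92/7)ⁿ ≥ 49, i.e. (92/7)ⁿ ≥ 48363/13.
(92/7)³ = 778688/343 falls short of 48363/13 but (92/7)⁴ = 71639296/2401 reaches it, so n = 4.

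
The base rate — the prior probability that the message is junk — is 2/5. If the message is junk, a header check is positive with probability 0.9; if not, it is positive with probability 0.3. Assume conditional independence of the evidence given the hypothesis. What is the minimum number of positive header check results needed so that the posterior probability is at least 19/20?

4

Prior odds = 0.4/0.6 = 2/3.
Likelihood ratio of a positive = 0.9/0.3 = 3.
Target posterior odds = 0.95/0.05 = 19.
Need (2/3) × 3ⁿ ≥ 19, i.e. 3ⁿ ≥ 28.5.
3³ = 27 falls short of 28.5 but 3⁴ = 81 reaches it, so n = 4.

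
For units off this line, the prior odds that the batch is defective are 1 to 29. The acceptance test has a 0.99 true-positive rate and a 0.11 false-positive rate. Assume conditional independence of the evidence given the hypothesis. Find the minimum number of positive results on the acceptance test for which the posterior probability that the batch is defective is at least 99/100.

4

Prior odds = 1/29.
Likelihood ratio of a positive result = 0.99/0.11 = 9.
Target posterior odds = 0.99/0.01 = 99.
Require 9ⁿ ≥ 99 ÷ (1/29) = 2871.
9³ = 729 falls short of 2871 but 9⁴ = 6561 reaches it, so n = 4.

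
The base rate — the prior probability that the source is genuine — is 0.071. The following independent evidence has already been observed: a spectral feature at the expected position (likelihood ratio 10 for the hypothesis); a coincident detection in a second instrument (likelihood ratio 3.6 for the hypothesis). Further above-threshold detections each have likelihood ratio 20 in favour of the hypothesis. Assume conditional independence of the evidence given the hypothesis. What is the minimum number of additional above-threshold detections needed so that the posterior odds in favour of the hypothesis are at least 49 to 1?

Prior odds = 0.071/0.929 = 71/929.
Combined Bayes factor of the evidence already in hand = 10 × 3.6 = 36.
Odds after that evidence = (71/929) × 36 = 2556/929.
Target odds = 49.
Need 20ⁿ ≥ 49 ÷ (2556/929) = 45521/2556.
20¹ = 20, which meets the required 45521/2556; so n = 1.

1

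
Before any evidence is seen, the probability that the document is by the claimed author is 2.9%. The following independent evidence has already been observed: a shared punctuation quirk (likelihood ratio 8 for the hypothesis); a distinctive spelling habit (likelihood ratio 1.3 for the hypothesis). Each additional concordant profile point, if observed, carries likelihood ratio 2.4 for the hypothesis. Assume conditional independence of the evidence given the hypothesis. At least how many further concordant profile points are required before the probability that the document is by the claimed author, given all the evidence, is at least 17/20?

Prior odds = 0.029/0.971 = 29/971.
Combined Bayes factor of the evidence already in hand = 8 × 1.3 = 10.4.
Odds after that evidence = (29/971) × 10.4 = 1508/4855.
Target odds = 0.85/0.15 = 17/3.
Need 2.4ⁿ ≥ 17/3 ÷ (1508/4855) = 82535/4524.
2.4³ = 13.824 falls short of 82535/4524 but 2.4⁴ = 33.1776 reaches it, so n = 4.

4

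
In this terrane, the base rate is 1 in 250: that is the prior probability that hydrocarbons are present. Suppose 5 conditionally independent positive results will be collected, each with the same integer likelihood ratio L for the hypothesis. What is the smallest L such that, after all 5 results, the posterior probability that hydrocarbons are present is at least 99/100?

8

Prior odds = 0.004/0.996 = 1/249.
Target odds = 0.99/0.01 = 99.
Need L⁵ ≥ 99 ÷ (1/249) = 24651.
7⁵ = 16807 < 24651 ≤ 32768 = 8⁵, so L = 8.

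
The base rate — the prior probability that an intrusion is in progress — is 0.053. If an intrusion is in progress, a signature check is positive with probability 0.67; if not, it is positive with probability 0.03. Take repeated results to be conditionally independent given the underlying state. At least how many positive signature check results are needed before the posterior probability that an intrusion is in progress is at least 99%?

3

Prior odds = 0.053/0.947 = 53/947.
Likelihood ratio of a positive = 0.67/0.03 = 67/3.
Target posterior odds = 0.99/0.01 = 99.
Require (67/3)ⁿ ≥ 99 ÷ (53/947) = 93753/53.
(67/3)² = 4489/9 falls short of 93753/53 but (67/3)³ = 300763/27 reaches it, so n = 3.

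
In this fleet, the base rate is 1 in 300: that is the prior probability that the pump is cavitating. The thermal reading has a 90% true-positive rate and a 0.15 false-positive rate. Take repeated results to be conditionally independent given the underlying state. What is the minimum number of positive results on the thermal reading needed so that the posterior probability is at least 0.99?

Prior odds: (1/300) ÷ (299/300) = 1/299.
Likelihood ratio of a positive result = 0.9/0.15 = 6.
Target posterior odds = 0.99/0.01 = 99.
Require 6ⁿ ≥ 99 ÷ (1/299) = 29601.
6⁵ = 7776 falls short of 29601 but 6⁶ = 46656 reaches it, so n = 6.

6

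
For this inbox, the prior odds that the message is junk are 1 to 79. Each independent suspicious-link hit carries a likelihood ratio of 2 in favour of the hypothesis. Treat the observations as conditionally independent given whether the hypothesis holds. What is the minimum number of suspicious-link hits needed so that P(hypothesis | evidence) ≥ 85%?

9

Prior odds = 1/79.
Likelihood ratio per suspicious-link hit = 2.
Target posterior odds = 0.85/0.15 = 17/3.
Need (1/79) × 2ⁿ ≥ 17/3, i.e. 2ⁿ ≥ 1343/3.
2⁸ = 256 falls short of 1343/3 but 2⁹ = 512 reaches it, so n = 9.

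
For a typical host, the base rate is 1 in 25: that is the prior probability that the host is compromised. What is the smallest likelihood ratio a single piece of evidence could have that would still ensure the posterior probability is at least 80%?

Prior odds = 0.04/0.96 = 1/24.
Target odds = 0.8/0.2 = 4.
Required Bayes factor = 4 ÷ (1/24) = 96.

96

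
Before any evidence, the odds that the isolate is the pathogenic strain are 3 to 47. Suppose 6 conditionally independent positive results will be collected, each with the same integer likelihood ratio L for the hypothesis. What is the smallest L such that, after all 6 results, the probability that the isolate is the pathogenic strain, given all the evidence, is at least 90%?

Prior odds = 3/47.
Target odds = 0.9/0.1 = 9.
Need L⁶ ≥ 9 ÷ (3/47) = 141.
2⁶ = 64 < 141 ≤ 729 = 3⁶, so L = 3.

3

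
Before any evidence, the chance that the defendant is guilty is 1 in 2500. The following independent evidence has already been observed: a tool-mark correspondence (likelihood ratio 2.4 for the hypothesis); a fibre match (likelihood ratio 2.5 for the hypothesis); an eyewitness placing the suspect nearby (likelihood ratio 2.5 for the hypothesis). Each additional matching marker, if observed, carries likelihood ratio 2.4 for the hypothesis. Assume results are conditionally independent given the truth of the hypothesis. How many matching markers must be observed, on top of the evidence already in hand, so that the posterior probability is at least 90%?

9

Prior odds = 0.0004/0.9996 = 1/2499.
Combined Bayes factor of the evidence already in hand = 2.4 × 2.5 × 2.5 = 15.
Odds after that evidence = (1/2499) × 15 = 5/833.
Target odds = 0.9/0.1 = 9.
Need 2.4ⁿ ≥ 9 ÷ (5/833) = 1499.4.
2.4⁸ = 429981696/390625 falls short of 1499.4 but 2.4⁹ ≈2641.81 reaches it, so n = 9.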